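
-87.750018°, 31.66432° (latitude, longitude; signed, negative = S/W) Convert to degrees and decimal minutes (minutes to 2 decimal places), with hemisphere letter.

Latitude is negative → S; |value| = 87.750018
φ: minutes = (87.750018 − 87) × 60 = 45.0011
Longitude: fractional part 0.664320 → 39.8592 minutes

87° 45.00′ S, 31° 39.86′ E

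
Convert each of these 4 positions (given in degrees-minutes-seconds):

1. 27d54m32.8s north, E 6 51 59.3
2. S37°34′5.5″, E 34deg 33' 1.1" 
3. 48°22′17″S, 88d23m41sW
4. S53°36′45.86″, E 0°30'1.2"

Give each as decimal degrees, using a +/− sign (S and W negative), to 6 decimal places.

Point 1:
  Latitude: 27° + 54/60 + 32.8/3600 = 27 + 0.900000 + 0.009111 = 27.9091111
  N → positive
  Longitude: 6 + 51/60 + 59.3/3600 = 6.8664722
  E → positive
Point 2:
  Lat: 37 + 34/60 + 5.5/3600 = 37.5681944
  S → negative
  λ: 34° + 33/60 + 1.1/3600 = 34 + 0.550000 + 0.000306 = 34.5503056
  E → positive
Point 3:
  Lat: 48 + 22/60 + 17/3600 = 48.3713889
  S ⇒ negate
  Longitude: 88° + 23/60 + 41/3600 = 88 + 0.383333 + 0.011389 = 88.3947222
  W → negative
Point 4:
  Latitude: 53 + 36/60 + 45.86/3600 = 53.6127389
  hemisphere S, so the sign is −
  λ: 0° + 30/60 + 1.2/3600 = 0 + 0.500000 + 0.000333 = 0.5003333
  E → positive

1. 27.909111, 6.866472
2. -37.568194, 34.550306
3. -48.371389, -88.394722
4. -53.612739, 0.500333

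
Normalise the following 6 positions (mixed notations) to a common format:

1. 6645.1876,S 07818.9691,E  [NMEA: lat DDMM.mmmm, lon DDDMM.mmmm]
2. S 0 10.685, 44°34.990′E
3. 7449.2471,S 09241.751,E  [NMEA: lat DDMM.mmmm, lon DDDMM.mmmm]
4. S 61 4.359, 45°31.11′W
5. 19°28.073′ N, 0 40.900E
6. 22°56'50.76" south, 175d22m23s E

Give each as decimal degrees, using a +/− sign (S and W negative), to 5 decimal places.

Point 1:
  Latitude: degrees = first 2 digits = 66, minutes = 45.1876; 66 + 45.1876/60 = 66.753127
  S ⇒ negate
  Lon: degrees = first 3 digits = 78, minutes = 18.9691; 78 + 18.9691/60 = 78.316152
  E ⇒ keep positive
Point 2:
  φ: 0 + 10.685/60 = 0.178083
  S → negative
  Longitude: 34.99′ = 0.583167°; total 44.583167
  E ⇒ keep positive
Point 3:
  Lat: split at 2 digits → 74° and 49.2471′; 74 + 49.2471/60 = 74.820785
  hemisphere S, so the sign is −
  Lon: degrees = first 3 digits = 92, minutes = 41.751; 92 + 41.751/60 = 92.695850
  E ⇒ keep positive
Point 4:
  φ: 61 + 4.359/60 = 61.072650
  hemisphere S, so the sign is −
  Lon: 45 + 31.11/60 = 45.518500
  W → negative
Point 5:
  Latitude: 28.073′ = 0.467883°; total 19.467883
  N ⇒ keep positive
  Lon: 40.9′ = 0.681667°; total 0.681667
  E → positive
Point 6:
  φ: 22 + 56/60 + 50.76/3600 = 22.947433
  S → negative
  λ: 22′ + 23″ = 22.38333′; 175 + 22.38333/60 = 175.373056
  E ⇒ keep positive

1. -66.75313, 78.31615
2. -0.17808, 44.58317
3. -74.82079, 92.69585
4. -61.07265, -45.51850
5. 19.46788, 0.68167
6. -22.94743, 175.37306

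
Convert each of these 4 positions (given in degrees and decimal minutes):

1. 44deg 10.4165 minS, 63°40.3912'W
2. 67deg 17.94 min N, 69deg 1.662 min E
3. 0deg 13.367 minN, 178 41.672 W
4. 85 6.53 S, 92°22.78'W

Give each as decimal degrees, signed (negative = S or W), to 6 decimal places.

1. -44.173608, -63.673187
2. 67.299000, 69.027700
3. 0.222783, -178.694533
4. -85.108833, -92.379667

Point 1:
  φ: 44 + 10.4165/60 = 44.1736083
  S → negative
  Longitude: 63 + 40.3912/60 = 63.6731867
  W → negative
Point 2:
  Latitude: 67 + 17.94/60 = 67.2990000
  N → positive
  Lon: 1.662′ = 0.027700°; total 69.0277000
  E ⇒ keep positive
Point 3:
  φ: 13.367′ = 0.222783°; total 0.2227833
  N ⇒ keep positive
  Longitude: 178 + 41.672/60 = 178.6945333
  W → negative
Point 4:
  Latitude: 85 + 6.53/60 = 85.1088333
  hemisphere S, so the sign is −
  Longitude: 92 + 22.78/60 = 92.3796667
  hemisphere W, so the sign is −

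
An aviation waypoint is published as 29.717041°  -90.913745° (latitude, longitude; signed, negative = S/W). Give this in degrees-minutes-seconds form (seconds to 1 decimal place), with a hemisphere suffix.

29°43′1.3″ N, 90°54′49.5″ W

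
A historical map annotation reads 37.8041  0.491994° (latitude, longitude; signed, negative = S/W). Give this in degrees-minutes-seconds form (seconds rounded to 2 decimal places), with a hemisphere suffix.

37°48′14.76″ N, 0°29′31.18″ E

Lat: 0.804100 × 60 = 48.24600′ → 48′, remainder × 60 = 14.7600″
Lon: 0.491994° → 29.51964′; 0.51964 × 60 = 31.1784″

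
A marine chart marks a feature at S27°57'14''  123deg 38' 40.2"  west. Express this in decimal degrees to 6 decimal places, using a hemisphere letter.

φ: 27 + 57/60 + 14/3600 = 27.9538889
λ: 123 + 38/60 + 40.2/3600 = 123.6445000

27.953889° S, 123.644500° W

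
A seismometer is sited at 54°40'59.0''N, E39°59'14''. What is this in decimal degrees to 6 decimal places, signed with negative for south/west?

54.683056, 39.987222

Latitude: 40′ + 59″ = 40.98333′; 54 + 40.98333/60 = 54.6830556
N → positive
λ: 59′ + 14″ = 59.23333′; 39 + 59.23333/60 = 39.9872222
E → positive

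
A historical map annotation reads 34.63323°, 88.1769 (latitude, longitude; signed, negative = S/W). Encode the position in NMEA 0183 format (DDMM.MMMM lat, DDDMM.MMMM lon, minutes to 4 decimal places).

3437.9938,N / 08810.6140,E

Lat: minutes = (34.633230 − 34) × 60 = 37.993800
Lon: minutes = (88.176900 − 88) × 60 = 10.614000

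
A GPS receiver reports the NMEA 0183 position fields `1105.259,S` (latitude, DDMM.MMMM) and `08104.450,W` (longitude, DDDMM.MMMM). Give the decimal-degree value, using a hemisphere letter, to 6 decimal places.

φ: split at 2 digits → 11° and 5.259′; 11 + 5.259/60 = 11.0876500
λ: split at 3 digits → 081° and 4.45′; 81 + 4.45/60 = 81.0741667

11.087650° S, 81.074167° W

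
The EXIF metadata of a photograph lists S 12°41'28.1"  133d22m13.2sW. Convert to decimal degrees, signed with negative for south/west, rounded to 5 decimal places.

-12.69114, -133.37033

Lat: 12 + 41/60 + 28.1/3600 = 12.691139
S ⇒ negate
Lon: 133 + 22/60 + 13.2/3600 = 133.370333
W → negative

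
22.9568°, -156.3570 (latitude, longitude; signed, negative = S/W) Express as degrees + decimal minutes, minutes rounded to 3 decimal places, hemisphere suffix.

22° 57.408′ N, 156° 21.420′ W

φ: fractional part 0.956800 → 57.40800 minutes
Longitude is negative → W; |value| = 156.357000
λ: minutes = (156.357000 − 156) × 60 = 21.42000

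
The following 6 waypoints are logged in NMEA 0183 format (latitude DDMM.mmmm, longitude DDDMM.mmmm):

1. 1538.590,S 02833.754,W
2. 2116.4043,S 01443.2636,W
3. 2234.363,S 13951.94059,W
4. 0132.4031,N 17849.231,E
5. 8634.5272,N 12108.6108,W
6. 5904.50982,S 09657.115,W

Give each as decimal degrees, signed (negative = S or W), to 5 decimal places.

Point 1:
  Latitude: degrees = first 2 digits = 15, minutes = 38.59; 15 + 38.59/60 = 15.643167
  hemisphere S, so the sign is −
  Longitude: split at 3 digits → 028° and 33.754′; 28 + 33.754/60 = 28.562567
  W ⇒ negate
Point 2:
  φ: degrees = first 2 digits = 21, minutes = 16.4043; 21 + 16.4043/60 = 21.273405
  hemisphere S, so the sign is −
  Lon: split at 3 digits → 014° and 43.2636′; 14 + 43.2636/60 = 14.721060
  W → negative
Point 3:
  φ: split at 2 digits → 22° and 34.363′; 22 + 34.363/60 = 22.572717
  S → negative
  λ: degrees = first 3 digits = 139, minutes = 51.94059; 139 + 51.94059/60 = 139.865677
  W ⇒ negate
Point 4:
  Latitude: degrees = first 2 digits = 1, minutes = 32.4031; 1 + 32.4031/60 = 1.540052
  N ⇒ keep positive
  λ: split at 3 digits → 178° and 49.231′; 178 + 49.231/60 = 178.820517
  E ⇒ keep positive
Point 5:
  Lat: degrees = first 2 digits = 86, minutes = 34.5272; 86 + 34.5272/60 = 86.575453
  N ⇒ keep positive
  λ: split at 3 digits → 121° and 8.6108′; 121 + 8.6108/60 = 121.143513
  W → negative
Point 6:
  φ: split at 2 digits → 59° and 4.50982′; 59 + 4.50982/60 = 59.075164
  S ⇒ negate
  Longitude: degrees = first 3 digits = 96, minutes = 57.115; 96 + 57.115/60 = 96.951917
  W → negative

1. -15.64317, -28.56257
2. -21.27341, -14.72106
3. -22.57272, -139.86568
4. 1.54005, 178.82052
5. 86.57545, -121.14351
6. -59.07516, -96.95192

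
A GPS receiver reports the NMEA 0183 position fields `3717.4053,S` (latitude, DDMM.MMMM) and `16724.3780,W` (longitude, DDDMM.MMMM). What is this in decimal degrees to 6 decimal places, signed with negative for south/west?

-37.290088, -167.406300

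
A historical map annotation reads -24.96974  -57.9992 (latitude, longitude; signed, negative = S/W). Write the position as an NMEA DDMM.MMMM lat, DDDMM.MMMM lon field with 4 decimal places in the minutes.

2458.1844,S / 05759.9520,W

Latitude is negative → S; |value| = 24.969740
Lat: fractional part 0.969740 → 58.184400 minutes
Longitude is negative → W; |value| = 57.999200
λ: fractional part 0.999200 → 59.952000 minutes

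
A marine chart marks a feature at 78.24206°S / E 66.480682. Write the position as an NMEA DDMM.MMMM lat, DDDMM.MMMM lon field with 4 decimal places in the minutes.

Latitude: minutes = (78.242060 − 78) × 60 = 14.523600
Longitude: fractional part 0.480682 → 28.840920 minutes

7814.5236,S / 06628.8409,E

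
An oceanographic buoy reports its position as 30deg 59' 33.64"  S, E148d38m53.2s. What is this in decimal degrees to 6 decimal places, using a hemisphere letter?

30.992678° S, 148.648111° E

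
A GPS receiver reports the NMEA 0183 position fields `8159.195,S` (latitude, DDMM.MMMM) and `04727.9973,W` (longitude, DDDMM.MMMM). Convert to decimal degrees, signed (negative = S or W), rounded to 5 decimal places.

Lat: degrees = first 2 digits = 81, minutes = 59.195; 81 + 59.195/60 = 81.986583
hemisphere S, so the sign is −
Longitude: split at 3 digits → 047° and 27.9973′; 47 + 27.9973/60 = 47.466622
W → negative

-81.98658, -47.46662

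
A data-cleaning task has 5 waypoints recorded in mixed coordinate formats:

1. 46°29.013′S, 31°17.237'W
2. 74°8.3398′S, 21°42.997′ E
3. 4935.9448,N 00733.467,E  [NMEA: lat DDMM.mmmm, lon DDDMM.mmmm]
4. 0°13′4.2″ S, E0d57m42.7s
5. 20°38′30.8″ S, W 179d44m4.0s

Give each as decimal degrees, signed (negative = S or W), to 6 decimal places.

1. -46.483550, -31.287283
2. -74.138997, 21.716617
3. 49.599080, 7.557783
4. -0.217833, 0.961861
5. -20.641889, -179.734444

Point 1:
  Latitude: 29.013′ = 0.483550°; total 46.4835500
  hemisphere S, so the sign is −
  λ: 31 + 17.237/60 = 31.2872833
  hemisphere W, so the sign is −
Point 2:
  φ: 74 + 8.3398/60 = 74.1389967
  hemisphere S, so the sign is −
  λ: 21 + 42.997/60 = 21.7166167
  E → positive
Point 3:
  Lat: degrees = first 2 digits = 49, minutes = 35.9448; 49 + 35.9448/60 = 49.5990800
  N ⇒ keep positive
  Lon: split at 3 digits → 007° and 33.467′; 7 + 33.467/60 = 7.5577833
  E → positive
Point 4:
  φ: 13′ + 4.2″ = 13.07000′; 0 + 13.07000/60 = 0.2178333
  S → negative
  λ: 57′ + 42.7″ = 57.71167′; 0 + 57.71167/60 = 0.9618611
  E → positive
Point 5:
  Lat: 38′ + 30.8″ = 38.51333′; 20 + 38.51333/60 = 20.6418889
  hemisphere S, so the sign is −
  Longitude: 44′ + 4″ = 44.06667′; 179 + 44.06667/60 = 179.7344444
  W ⇒ negate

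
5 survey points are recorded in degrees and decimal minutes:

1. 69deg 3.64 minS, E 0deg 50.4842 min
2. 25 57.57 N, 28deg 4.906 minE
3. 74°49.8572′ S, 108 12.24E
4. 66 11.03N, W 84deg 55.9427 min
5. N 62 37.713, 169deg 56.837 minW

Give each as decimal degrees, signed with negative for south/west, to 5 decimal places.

1. -69.06067, 0.84140
2. 25.95950, 28.08177
3. -74.83095, 108.20400
4. 66.18383, -84.93238
5. 62.62855, -169.94728

Point 1:
  Latitude: 3.64′ = 0.060667°; total 69.060667
  hemisphere S, so the sign is −
  Lon: 0 + 50.4842/60 = 0.841403
  E → positive
Point 2:
  Lat: 57.57′ = 0.959500°; total 25.959500
  N ⇒ keep positive
  λ: 28 + 4.906/60 = 28.081767
  E → positive
Point 3:
  Lat: 74 + 49.8572/60 = 74.830953
  S ⇒ negate
  Lon: 108 + 12.24/60 = 108.204000
  E ⇒ keep positive
Point 4:
  Latitude: 66 + 11.03/60 = 66.183833
  N → positive
  Lon: 84 + 55.9427/60 = 84.932378
  W → negative
Point 5:
  φ: 37.713′ = 0.628550°; total 62.628550
  N → positive
  Longitude: 169 + 56.837/60 = 169.947283
  W → negative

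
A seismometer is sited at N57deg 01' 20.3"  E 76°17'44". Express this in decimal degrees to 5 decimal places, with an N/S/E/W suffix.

φ: 57 + 1/60 + 20.3/3600 = 57.022306
Lon: 17′ + 44″ = 17.73333′; 76 + 17.73333/60 = 76.295556

57.02231° N, 76.29556° E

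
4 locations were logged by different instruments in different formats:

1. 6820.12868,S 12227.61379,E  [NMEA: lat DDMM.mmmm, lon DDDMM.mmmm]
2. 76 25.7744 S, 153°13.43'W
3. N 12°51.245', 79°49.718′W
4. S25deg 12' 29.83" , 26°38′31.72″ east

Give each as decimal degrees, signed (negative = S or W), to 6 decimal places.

Point 1:
  Latitude: split at 2 digits → 68° and 20.12868′; 68 + 20.12868/60 = 68.3354780
  S → negative
  λ: degrees = first 3 digits = 122, minutes = 27.61379; 122 + 27.61379/60 = 122.4602298
  E → positive
Point 2:
  φ: 25.7744′ = 0.429573°; total 76.4295733
  S ⇒ negate
  λ: 13.43′ = 0.223833°; total 153.2238333
  W ⇒ negate
Point 3:
  Latitude: 12 + 51.245/60 = 12.8540833
  N ⇒ keep positive
  λ: 79 + 49.718/60 = 79.8286333
  W → negative
Point 4:
  φ: 25 + 12/60 + 29.83/3600 = 25.2082861
  hemisphere S, so the sign is −
  λ: 26° + 38/60 + 31.72/3600 = 26 + 0.633333 + 0.008811 = 26.6421444
  E → positive

1. -68.335478, 122.460230
2. -76.429573, -153.223833
3. 12.854083, -79.828633
4. -25.208286, 26.642144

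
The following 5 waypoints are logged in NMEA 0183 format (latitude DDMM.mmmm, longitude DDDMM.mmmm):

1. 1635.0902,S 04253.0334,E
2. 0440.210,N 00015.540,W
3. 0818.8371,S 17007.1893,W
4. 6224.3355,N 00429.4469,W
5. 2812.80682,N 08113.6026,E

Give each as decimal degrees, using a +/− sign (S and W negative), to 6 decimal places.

Point 1:
  Latitude: degrees = first 2 digits = 16, minutes = 35.0902; 16 + 35.0902/60 = 16.5848367
  hemisphere S, so the sign is −
  Longitude: degrees = first 3 digits = 42, minutes = 53.0334; 42 + 53.0334/60 = 42.8838900
  E → positive
Point 2:
  Lat: split at 2 digits → 04° and 40.21′; 4 + 40.21/60 = 4.6701667
  N → positive
  Lon: degrees = first 3 digits = 0, minutes = 15.54; 0 + 15.54/60 = 0.2590000
  W → negative
Point 3:
  Latitude: degrees = first 2 digits = 8, minutes = 18.8371; 8 + 18.8371/60 = 8.3139517
  S → negative
  λ: degrees = first 3 digits = 170, minutes = 7.1893; 170 + 7.1893/60 = 170.1198217
  W ⇒ negate
Point 4:
  φ: split at 2 digits → 62° and 24.3355′; 62 + 24.3355/60 = 62.4055917
  N → positive
  Longitude: split at 3 digits → 004° and 29.4469′; 4 + 29.4469/60 = 4.4907817
  W ⇒ negate
Point 5:
  Lat: degrees = first 2 digits = 28, minutes = 12.80682; 28 + 12.80682/60 = 28.2134470
  N → positive
  λ: degrees = first 3 digits = 81, minutes = 13.6026; 81 + 13.6026/60 = 81.2267100
  E ⇒ keep positive

1. -16.584837, 42.883890
2. 4.670167, -0.259000
3. -8.313952, -170.119822
4. 62.405592, -4.490782
5. 28.213447, 81.226710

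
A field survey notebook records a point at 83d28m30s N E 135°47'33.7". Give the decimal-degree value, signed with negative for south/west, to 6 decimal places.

83.475000, 135.792694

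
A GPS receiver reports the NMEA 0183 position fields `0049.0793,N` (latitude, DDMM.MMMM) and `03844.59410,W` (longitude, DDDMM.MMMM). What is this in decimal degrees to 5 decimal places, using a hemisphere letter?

0.81799° N, 38.74324° W

Lat: split at 2 digits → 00° and 49.0793′; 0 + 49.0793/60 = 0.817988
Longitude: degrees = first 3 digits = 38, minutes = 44.5941; 38 + 44.5941/60 = 38.743235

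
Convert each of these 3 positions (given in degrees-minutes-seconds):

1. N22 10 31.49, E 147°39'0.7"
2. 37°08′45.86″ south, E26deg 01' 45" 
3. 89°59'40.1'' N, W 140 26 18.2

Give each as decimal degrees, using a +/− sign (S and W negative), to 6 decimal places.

1. 22.175414, 147.650194
2. -37.146072, 26.029167
3. 89.994472, -140.438389

Point 1:
  φ: 10′ + 31.49″ = 10.52483′; 22 + 10.52483/60 = 22.1754139
  N ⇒ keep positive
  Lon: 39′ + 0.7″ = 39.01167′; 147 + 39.01167/60 = 147.6501944
  E → positive
Point 2:
  φ: 37° + 8/60 + 45.86/3600 = 37 + 0.133333 + 0.012739 = 37.1460722
  hemisphere S, so the sign is −
  λ: 26° + 1/60 + 45/3600 = 26 + 0.016667 + 0.012500 = 26.0291667
  E ⇒ keep positive
Point 3:
  Lat: 89° + 59/60 + 40.1/3600 = 89 + 0.983333 + 0.011139 = 89.9944722
  N → positive
  λ: 140 + 26/60 + 18.2/3600 = 140.4383889
  W → negative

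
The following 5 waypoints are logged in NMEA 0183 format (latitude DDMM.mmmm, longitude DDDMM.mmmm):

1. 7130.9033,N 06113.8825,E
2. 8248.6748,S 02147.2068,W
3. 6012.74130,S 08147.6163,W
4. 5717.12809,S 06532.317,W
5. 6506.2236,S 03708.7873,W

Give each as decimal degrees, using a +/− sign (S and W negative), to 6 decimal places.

Point 1:
  φ: degrees = first 2 digits = 71, minutes = 30.9033; 71 + 30.9033/60 = 71.5150550
  N ⇒ keep positive
  Lon: degrees = first 3 digits = 61, minutes = 13.8825; 61 + 13.8825/60 = 61.2313750
  E → positive
Point 2:
  Latitude: split at 2 digits → 82° and 48.6748′; 82 + 48.6748/60 = 82.8112467
  hemisphere S, so the sign is −
  λ: split at 3 digits → 021° and 47.2068′; 21 + 47.2068/60 = 21.7867800
  W ⇒ negate
Point 3:
  Lat: split at 2 digits → 60° and 12.7413′; 60 + 12.7413/60 = 60.2123550
  S ⇒ negate
  Lon: degrees = first 3 digits = 81, minutes = 47.6163; 81 + 47.6163/60 = 81.7936050
  W → negative
Point 4:
  Latitude: split at 2 digits → 57° and 17.12809′; 57 + 17.12809/60 = 57.2854682
  S → negative
  λ: degrees = first 3 digits = 65, minutes = 32.317; 65 + 32.317/60 = 65.5386167
  W ⇒ negate
Point 5:
  φ: split at 2 digits → 65° and 6.2236′; 65 + 6.2236/60 = 65.1037267
  hemisphere S, so the sign is −
  Longitude: split at 3 digits → 037° and 8.7873′; 37 + 8.7873/60 = 37.1464550
  W ⇒ negate

1. 71.515055, 61.231375
2. -82.811247, -21.786780
3. -60.212355, -81.793605
4. -57.285468, -65.538617
5. -65.103727, -37.146455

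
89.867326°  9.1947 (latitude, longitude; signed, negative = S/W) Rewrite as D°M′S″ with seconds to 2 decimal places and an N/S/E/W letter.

Lat: 0.867326 × 60 = 52.03956′ → 52′, remainder × 60 = 2.3736″
λ: 0.194700° → 11.68200′; 0.68200 × 60 = 40.9200″

89°52′2.37″ N, 9°11′40.92″ E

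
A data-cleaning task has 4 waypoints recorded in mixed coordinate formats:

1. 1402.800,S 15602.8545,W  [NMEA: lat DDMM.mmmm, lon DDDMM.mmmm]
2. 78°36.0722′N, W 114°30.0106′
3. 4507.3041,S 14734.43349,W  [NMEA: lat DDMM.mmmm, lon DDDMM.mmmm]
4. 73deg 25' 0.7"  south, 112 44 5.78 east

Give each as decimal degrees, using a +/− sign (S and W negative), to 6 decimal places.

Point 1:
  φ: degrees = first 2 digits = 14, minutes = 2.8; 14 + 2.8/60 = 14.0466667
  S → negative
  λ: degrees = first 3 digits = 156, minutes = 2.8545; 156 + 2.8545/60 = 156.0475750
  W ⇒ negate
Point 2:
  Lat: 36.0722′ = 0.601203°; total 78.6012033
  N ⇒ keep positive
  λ: 30.0106′ = 0.500177°; total 114.5001767
  W → negative
Point 3:
  φ: degrees = first 2 digits = 45, minutes = 7.3041; 45 + 7.3041/60 = 45.1217350
  S ⇒ negate
  Longitude: split at 3 digits → 147° and 34.43349′; 147 + 34.43349/60 = 147.5738915
  W → negative
Point 4:
  φ: 73 + 25/60 + 0.7/3600 = 73.4168611
  S → negative
  λ: 44′ + 5.78″ = 44.09633′; 112 + 44.09633/60 = 112.7349389
  E ⇒ keep positive

1. -14.046667, -156.047575
2. 78.601203, -114.500177
3. -45.121735, -147.573892
4. -73.416861, 112.734939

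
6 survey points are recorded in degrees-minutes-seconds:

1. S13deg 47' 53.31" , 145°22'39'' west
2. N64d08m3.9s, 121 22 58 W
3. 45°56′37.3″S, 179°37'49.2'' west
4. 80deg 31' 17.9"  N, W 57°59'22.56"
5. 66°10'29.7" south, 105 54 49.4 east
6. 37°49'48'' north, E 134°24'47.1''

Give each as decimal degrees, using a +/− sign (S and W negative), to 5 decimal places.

1. -13.79814, -145.37750
2. 64.13442, -121.38278
3. -45.94369, -179.63033
4. 80.52164, -57.98960
5. -66.17492, 105.91372
6. 37.83000, 134.41308

Point 1:
  φ: 13 + 47/60 + 53.31/3600 = 13.798142
  hemisphere S, so the sign is −
  Lon: 145° + 22/60 + 39/3600 = 145 + 0.366667 + 0.010833 = 145.377500
  W ⇒ negate
Point 2:
  φ: 64 + 8/60 + 3.9/3600 = 64.134417
  N ⇒ keep positive
  Lon: 121 + 22/60 + 58/3600 = 121.382778
  hemisphere W, so the sign is −
Point 3:
  Lat: 45 + 56/60 + 37.3/3600 = 45.943694
  S → negative
  λ: 179° + 37/60 + 49.2/3600 = 179 + 0.616667 + 0.013667 = 179.630333
  W → negative
Point 4:
  Latitude: 80 + 31/60 + 17.9/3600 = 80.521639
  N ⇒ keep positive
  Lon: 57 + 59/60 + 22.56/3600 = 57.989600
  W → negative
Point 5:
  φ: 66 + 10/60 + 29.7/3600 = 66.174917
  S → negative
  Lon: 105 + 54/60 + 49.4/3600 = 105.913722
  E → positive
Point 6:
  Latitude: 37 + 49/60 + 48/3600 = 37.830000
  N ⇒ keep positive
  Lon: 24′ + 47.1″ = 24.78500′; 134 + 24.78500/60 = 134.413083
  E → positive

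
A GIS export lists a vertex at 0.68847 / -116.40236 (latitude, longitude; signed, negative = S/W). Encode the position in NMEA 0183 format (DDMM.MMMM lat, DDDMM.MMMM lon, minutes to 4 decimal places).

Lat: minutes = (0.688470 − 0) × 60 = 41.308200
Longitude is negative → W; |value| = 116.402360
λ: minutes = (116.402360 − 116) × 60 = 24.141600

0041.3082,N / 11624.1416,W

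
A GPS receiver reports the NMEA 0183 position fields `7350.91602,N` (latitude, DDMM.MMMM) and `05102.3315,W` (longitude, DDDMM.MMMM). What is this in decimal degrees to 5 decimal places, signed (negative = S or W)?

φ: degrees = first 2 digits = 73, minutes = 50.91602; 73 + 50.91602/60 = 73.848600
N ⇒ keep positive
Longitude: split at 3 digits → 051° and 2.3315′; 51 + 2.3315/60 = 51.038858
W ⇒ negate

73.84860, -51.03886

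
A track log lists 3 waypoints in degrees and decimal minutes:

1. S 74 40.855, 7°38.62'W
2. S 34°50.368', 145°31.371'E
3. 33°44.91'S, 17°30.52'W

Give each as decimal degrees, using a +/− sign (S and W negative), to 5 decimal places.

Point 1:
  φ: 74 + 40.855/60 = 74.680917
  S ⇒ negate
  Lon: 38.62′ = 0.643667°; total 7.643667
  hemisphere W, so the sign is −
Point 2:
  φ: 50.368′ = 0.839467°; total 34.839467
  hemisphere S, so the sign is −
  λ: 145 + 31.371/60 = 145.522850
  E ⇒ keep positive
Point 3:
  Lat: 44.91′ = 0.748500°; total 33.748500
  S → negative
  Longitude: 17 + 30.52/60 = 17.508667
  W ⇒ negate

1. -74.68092, -7.64367
2. -34.83947, 145.52285
3. -33.74850, -17.50867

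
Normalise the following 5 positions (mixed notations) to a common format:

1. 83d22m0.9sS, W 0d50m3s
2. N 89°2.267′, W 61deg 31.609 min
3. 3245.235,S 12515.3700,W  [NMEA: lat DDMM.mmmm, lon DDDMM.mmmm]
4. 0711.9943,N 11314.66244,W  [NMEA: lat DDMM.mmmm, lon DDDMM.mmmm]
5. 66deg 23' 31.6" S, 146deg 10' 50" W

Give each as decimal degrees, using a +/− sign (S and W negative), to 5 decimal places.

Point 1:
  Latitude: 22′ + 0.9″ = 22.01500′; 83 + 22.01500/60 = 83.366917
  hemisphere S, so the sign is −
  Longitude: 50′ + 3″ = 50.05000′; 0 + 50.05000/60 = 0.834167
  hemisphere W, so the sign is −
Point 2:
  φ: 2.267′ = 0.037783°; total 89.037783
  N ⇒ keep positive
  Longitude: 61 + 31.609/60 = 61.526817
  W ⇒ negate
Point 3:
  φ: degrees = first 2 digits = 32, minutes = 45.235; 32 + 45.235/60 = 32.753917
  hemisphere S, so the sign is −
  Longitude: degrees = first 3 digits = 125, minutes = 15.37; 125 + 15.37/60 = 125.256167
  W ⇒ negate
Point 4:
  Lat: split at 2 digits → 07° and 11.9943′; 7 + 11.9943/60 = 7.199905
  N ⇒ keep positive
  Longitude: degrees = first 3 digits = 113, minutes = 14.66244; 113 + 14.66244/60 = 113.244374
  W → negative
Point 5:
  Lat: 66° + 23/60 + 31.6/3600 = 66 + 0.383333 + 0.008778 = 66.392111
  S ⇒ negate
  Longitude: 146° + 10/60 + 50/3600 = 146 + 0.166667 + 0.013889 = 146.180556
  W ⇒ negate

1. -83.36692, -0.83417
2. 89.03778, -61.52682
3. -32.75392, -125.25617
4. 7.19991, -113.24437
5. -66.39211, -146.18056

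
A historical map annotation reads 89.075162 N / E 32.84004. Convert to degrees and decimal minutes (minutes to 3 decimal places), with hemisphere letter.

89° 4.510′ N, 32° 50.402′ E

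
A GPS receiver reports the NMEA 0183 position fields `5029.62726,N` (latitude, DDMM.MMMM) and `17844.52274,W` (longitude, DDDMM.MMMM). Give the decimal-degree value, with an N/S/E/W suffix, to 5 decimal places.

50.49379° N, 178.74205° W

Latitude: degrees = first 2 digits = 50, minutes = 29.62726; 50 + 29.62726/60 = 50.493788
Longitude: split at 3 digits → 178° and 44.52274′; 178 + 44.52274/60 = 178.742046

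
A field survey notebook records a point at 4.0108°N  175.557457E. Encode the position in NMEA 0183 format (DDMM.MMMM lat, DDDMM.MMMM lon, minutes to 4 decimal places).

Latitude: minutes = (4.010800 − 4) × 60 = 0.648000
λ: minutes = (175.557457 − 175) × 60 = 33.447420

0400.6480,N / 17533.4474,E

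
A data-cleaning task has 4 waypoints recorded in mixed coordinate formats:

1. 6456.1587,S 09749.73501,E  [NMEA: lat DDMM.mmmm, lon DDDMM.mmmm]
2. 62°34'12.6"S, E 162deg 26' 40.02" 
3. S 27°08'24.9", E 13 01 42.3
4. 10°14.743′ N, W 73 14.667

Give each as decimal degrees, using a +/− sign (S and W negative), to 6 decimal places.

Point 1:
  Latitude: split at 2 digits → 64° and 56.1587′; 64 + 56.1587/60 = 64.9359783
  S → negative
  Lon: degrees = first 3 digits = 97, minutes = 49.73501; 97 + 49.73501/60 = 97.8289168
  E ⇒ keep positive
Point 2:
  Lat: 62 + 34/60 + 12.6/3600 = 62.5701667
  S → negative
  λ: 26′ + 40.02″ = 26.66700′; 162 + 26.66700/60 = 162.4444500
  E ⇒ keep positive
Point 3:
  Latitude: 27° + 8/60 + 24.9/3600 = 27 + 0.133333 + 0.006917 = 27.1402500
  S → negative
  Longitude: 13 + 1/60 + 42.3/3600 = 13.0284167
  E ⇒ keep positive
Point 4:
  φ: 10 + 14.743/60 = 10.2457167
  N → positive
  Longitude: 14.667′ = 0.244450°; total 73.2444500
  W ⇒ negate

1. -64.935978, 97.828917
2. -62.570167, 162.444450
3. -27.140250, 13.028417
4. 10.245717, -73.244450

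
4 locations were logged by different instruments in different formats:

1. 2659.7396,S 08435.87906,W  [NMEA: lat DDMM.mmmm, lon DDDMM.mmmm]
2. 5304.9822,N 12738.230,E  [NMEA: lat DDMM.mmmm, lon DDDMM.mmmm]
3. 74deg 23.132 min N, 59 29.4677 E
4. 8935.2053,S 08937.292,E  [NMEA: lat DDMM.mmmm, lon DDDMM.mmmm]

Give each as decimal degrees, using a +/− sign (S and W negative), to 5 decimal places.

1. -26.99566, -84.59798
2. 53.08304, 127.63717
3. 74.38553, 59.49113
4. -89.58676, 89.62153

Point 1:
  Lat: split at 2 digits → 26° and 59.7396′; 26 + 59.7396/60 = 26.995660
  S → negative
  Longitude: split at 3 digits → 084° and 35.87906′; 84 + 35.87906/60 = 84.597984
  W → negative
Point 2:
  φ: split at 2 digits → 53° and 4.9822′; 53 + 4.9822/60 = 53.083037
  N → positive
  Longitude: split at 3 digits → 127° and 38.23′; 127 + 38.23/60 = 127.637167
  E → positive
Point 3:
  Lat: 74 + 23.132/60 = 74.385533
  N → positive
  Lon: 29.4677′ = 0.491128°; total 59.491128
  E → positive
Point 4:
  φ: degrees = first 2 digits = 89, minutes = 35.2053; 89 + 35.2053/60 = 89.586755
  hemisphere S, so the sign is −
  λ: degrees = first 3 digits = 89, minutes = 37.292; 89 + 37.292/60 = 89.621533
  E ⇒ keep positive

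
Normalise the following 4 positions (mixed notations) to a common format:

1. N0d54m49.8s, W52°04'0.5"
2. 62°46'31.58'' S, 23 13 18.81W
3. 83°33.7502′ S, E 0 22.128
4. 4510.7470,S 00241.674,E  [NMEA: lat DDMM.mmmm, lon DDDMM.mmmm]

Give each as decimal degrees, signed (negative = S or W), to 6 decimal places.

Point 1:
  Latitude: 0 + 54/60 + 49.8/3600 = 0.9138333
  N ⇒ keep positive
  λ: 4′ + 0.5″ = 4.00833′; 52 + 4.00833/60 = 52.0668056
  W ⇒ negate
Point 2:
  Lat: 62 + 46/60 + 31.58/3600 = 62.7754389
  S ⇒ negate
  Longitude: 23° + 13/60 + 18.81/3600 = 23 + 0.216667 + 0.005225 = 23.2218917
  W ⇒ negate
Point 3:
  Latitude: 33.7502′ = 0.562503°; total 83.5625033
  hemisphere S, so the sign is −
  Lon: 0 + 22.128/60 = 0.3688000
  E ⇒ keep positive
Point 4:
  Lat: degrees = first 2 digits = 45, minutes = 10.747; 45 + 10.747/60 = 45.1791167
  S ⇒ negate
  Lon: degrees = first 3 digits = 2, minutes = 41.674; 2 + 41.674/60 = 2.6945667
  E ⇒ keep positive

1. 0.913833, -52.066806
2. -62.775439, -23.221892
3. -83.562503, 0.368800
4. -45.179117, 2.694567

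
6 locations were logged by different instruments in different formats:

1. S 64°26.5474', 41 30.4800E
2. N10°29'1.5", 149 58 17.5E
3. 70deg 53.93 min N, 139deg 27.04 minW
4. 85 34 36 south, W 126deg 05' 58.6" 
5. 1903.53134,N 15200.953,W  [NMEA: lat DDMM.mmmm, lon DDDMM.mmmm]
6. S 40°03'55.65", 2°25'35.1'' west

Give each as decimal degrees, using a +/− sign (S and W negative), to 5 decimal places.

Point 1:
  Lat: 26.5474′ = 0.442457°; total 64.442457
  S ⇒ negate
  Lon: 30.48′ = 0.508000°; total 41.508000
  E → positive
Point 2:
  Latitude: 29′ + 1.5″ = 29.02500′; 10 + 29.02500/60 = 10.483750
  N → positive
  λ: 149° + 58/60 + 17.5/3600 = 149 + 0.966667 + 0.004861 = 149.971528
  E ⇒ keep positive
Point 3:
  Lat: 70 + 53.93/60 = 70.898833
  N → positive
  Longitude: 139 + 27.04/60 = 139.450667
  W → negative
Point 4:
  φ: 34′ + 36″ = 34.60000′; 85 + 34.60000/60 = 85.576667
  hemisphere S, so the sign is −
  λ: 5′ + 58.6″ = 5.97667′; 126 + 5.97667/60 = 126.099611
  W ⇒ negate
Point 5:
  Lat: degrees = first 2 digits = 19, minutes = 3.53134; 19 + 3.53134/60 = 19.058856
  N ⇒ keep positive
  Lon: degrees = first 3 digits = 152, minutes = 0.953; 152 + 0.953/60 = 152.015883
  W ⇒ negate
Point 6:
  Lat: 3′ + 55.65″ = 3.92750′; 40 + 3.92750/60 = 40.065458
  S → negative
  λ: 25′ + 35.1″ = 25.58500′; 2 + 25.58500/60 = 2.426417
  hemisphere W, so the sign is −

1. -64.44246, 41.50800
2. 10.48375, 149.97153
3. 70.89883, -139.45067
4. -85.57667, -126.09961
5. 19.05886, -152.01588
6. -40.06546, -2.42642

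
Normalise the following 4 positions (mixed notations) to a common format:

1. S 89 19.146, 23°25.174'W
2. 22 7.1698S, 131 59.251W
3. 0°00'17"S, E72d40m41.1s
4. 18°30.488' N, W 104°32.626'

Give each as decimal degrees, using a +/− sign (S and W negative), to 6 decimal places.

Point 1:
  Latitude: 89 + 19.146/60 = 89.3191000
  S → negative
  Lon: 25.174′ = 0.419567°; total 23.4195667
  W ⇒ negate
Point 2:
  Lat: 22 + 7.1698/60 = 22.1194967
  S → negative
  Longitude: 59.251′ = 0.987517°; total 131.9875167
  hemisphere W, so the sign is −
Point 3:
  φ: 0° + 0/60 + 17/3600 = 0 + 0.000000 + 0.004722 = 0.0047222
  hemisphere S, so the sign is −
  Lon: 40′ + 41.1″ = 40.68500′; 72 + 40.68500/60 = 72.6780833
  E → positive
Point 4:
  Lat: 18 + 30.488/60 = 18.5081333
  N → positive
  Lon: 32.626′ = 0.543767°; total 104.5437667
  hemisphere W, so the sign is −

1. -89.319100, -23.419567
2. -22.119497, -131.987517
3. -0.004722, 72.678083
4. 18.508133, -104.543767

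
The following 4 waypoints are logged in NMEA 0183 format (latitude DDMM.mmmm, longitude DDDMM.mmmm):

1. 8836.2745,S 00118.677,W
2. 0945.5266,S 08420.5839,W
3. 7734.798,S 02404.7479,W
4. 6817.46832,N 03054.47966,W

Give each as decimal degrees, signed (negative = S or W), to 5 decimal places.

1. -88.60458, -1.31128
2. -9.75878, -84.34307
3. -77.57997, -24.07913
4. 68.29114, -30.90799

Point 1:
  Latitude: split at 2 digits → 88° and 36.2745′; 88 + 36.2745/60 = 88.604575
  S → negative
  Longitude: split at 3 digits → 001° and 18.677′; 1 + 18.677/60 = 1.311283
  W → negative
Point 2:
  Lat: degrees = first 2 digits = 9, minutes = 45.5266; 9 + 45.5266/60 = 9.758777
  S ⇒ negate
  λ: degrees = first 3 digits = 84, minutes = 20.5839; 84 + 20.5839/60 = 84.343065
  hemisphere W, so the sign is −
Point 3:
  Lat: degrees = first 2 digits = 77, minutes = 34.798; 77 + 34.798/60 = 77.579967
  S ⇒ negate
  λ: degrees = first 3 digits = 24, minutes = 4.7479; 24 + 4.7479/60 = 24.079132
  hemisphere W, so the sign is −
Point 4:
  φ: split at 2 digits → 68° and 17.46832′; 68 + 17.46832/60 = 68.291139
  N → positive
  λ: degrees = first 3 digits = 30, minutes = 54.47966; 30 + 54.47966/60 = 30.907994
  W → negative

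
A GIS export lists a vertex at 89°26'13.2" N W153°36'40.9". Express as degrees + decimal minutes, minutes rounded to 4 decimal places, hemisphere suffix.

89° 26.2200′ N, 153° 36.6817′ W

Lat: 26 + 13.2/60 = 26.220000′
Lon: seconds/60 = 0.68167; minutes = 36 + 0.68167 = 36.681667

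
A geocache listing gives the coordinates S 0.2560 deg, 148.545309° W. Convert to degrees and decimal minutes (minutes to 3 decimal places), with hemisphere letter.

Latitude: minutes = (0.256000 − 0) × 60 = 15.36000
Lon: fractional part 0.545309 → 32.71854 minutes

0° 15.360′ S, 148° 32.719′ W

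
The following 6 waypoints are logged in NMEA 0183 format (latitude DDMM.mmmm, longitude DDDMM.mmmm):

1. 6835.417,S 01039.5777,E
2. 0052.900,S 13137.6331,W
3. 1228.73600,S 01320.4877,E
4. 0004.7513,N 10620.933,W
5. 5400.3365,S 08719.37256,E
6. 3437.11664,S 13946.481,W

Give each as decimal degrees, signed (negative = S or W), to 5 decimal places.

1. -68.59028, 10.65963
2. -0.88167, -131.62722
3. -12.47893, 13.34146
4. 0.07919, -106.34888
5. -54.00561, 87.32288
6. -34.61861, -139.77468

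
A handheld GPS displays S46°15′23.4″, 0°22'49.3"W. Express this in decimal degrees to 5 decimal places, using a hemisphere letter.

46.25650° S, 0.38036° W

φ: 15′ + 23.4″ = 15.39000′; 46 + 15.39000/60 = 46.256500
Lon: 0 + 22/60 + 49.3/3600 = 0.380361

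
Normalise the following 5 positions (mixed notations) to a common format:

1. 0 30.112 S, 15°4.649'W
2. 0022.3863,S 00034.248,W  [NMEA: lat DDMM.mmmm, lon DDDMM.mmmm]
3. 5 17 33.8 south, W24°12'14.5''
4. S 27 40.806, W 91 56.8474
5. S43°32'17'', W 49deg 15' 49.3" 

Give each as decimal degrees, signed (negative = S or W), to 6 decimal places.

Point 1:
  Lat: 30.112′ = 0.501867°; total 0.5018667
  hemisphere S, so the sign is −
  λ: 4.649′ = 0.077483°; total 15.0774833
  hemisphere W, so the sign is −
Point 2:
  Lat: split at 2 digits → 00° and 22.3863′; 0 + 22.3863/60 = 0.3731050
  S ⇒ negate
  Lon: degrees = first 3 digits = 0, minutes = 34.248; 0 + 34.248/60 = 0.5708000
  W ⇒ negate
Point 3:
  Lat: 17′ + 33.8″ = 17.56333′; 5 + 17.56333/60 = 5.2927222
  S ⇒ negate
  Longitude: 12′ + 14.5″ = 12.24167′; 24 + 12.24167/60 = 24.2040278
  hemisphere W, so the sign is −
Point 4:
  Latitude: 40.806′ = 0.680100°; total 27.6801000
  S → negative
  Lon: 91 + 56.8474/60 = 91.9474567
  W ⇒ negate
Point 5:
  Lat: 43 + 32/60 + 17/3600 = 43.5380556
  S ⇒ negate
  Longitude: 15′ + 49.3″ = 15.82167′; 49 + 15.82167/60 = 49.2636944
  W → negative

1. -0.501867, -15.077483
2. -0.373105, -0.570800
3. -5.292722, -24.204028
4. -27.680100, -91.947457
5. -43.538056, -49.263694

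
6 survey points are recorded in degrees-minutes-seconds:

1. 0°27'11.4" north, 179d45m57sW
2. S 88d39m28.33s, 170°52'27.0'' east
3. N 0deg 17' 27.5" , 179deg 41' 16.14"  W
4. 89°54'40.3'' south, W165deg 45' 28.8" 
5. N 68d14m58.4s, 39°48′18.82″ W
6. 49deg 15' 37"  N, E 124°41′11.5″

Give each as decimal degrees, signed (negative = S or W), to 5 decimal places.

Point 1:
  φ: 27′ + 11.4″ = 27.19000′; 0 + 27.19000/60 = 0.453167
  N → positive
  λ: 179 + 45/60 + 57/3600 = 179.765833
  W ⇒ negate
Point 2:
  Lat: 39′ + 28.33″ = 39.47217′; 88 + 39.47217/60 = 88.657869
  S ⇒ negate
  λ: 170° + 52/60 + 27/3600 = 170 + 0.866667 + 0.007500 = 170.874167
  E → positive
Point 3:
  Lat: 0° + 17/60 + 27.5/3600 = 0 + 0.283333 + 0.007639 = 0.290972
  N ⇒ keep positive
  Longitude: 179 + 41/60 + 16.14/3600 = 179.687817
  W ⇒ negate
Point 4:
  φ: 54′ + 40.3″ = 54.67167′; 89 + 54.67167/60 = 89.911194
  S → negative
  Lon: 165° + 45/60 + 28.8/3600 = 165 + 0.750000 + 0.008000 = 165.758000
  W → negative
Point 5:
  φ: 68 + 14/60 + 58.4/3600 = 68.249556
  N ⇒ keep positive
  Lon: 39 + 48/60 + 18.82/3600 = 39.805228
  W → negative
Point 6:
  Latitude: 49° + 15/60 + 37/3600 = 49 + 0.250000 + 0.010278 = 49.260278
  N → positive
  Lon: 41′ + 11.5″ = 41.19167′; 124 + 41.19167/60 = 124.686528
  E ⇒ keep positive

1. 0.45317, -179.76583
2. -88.65787, 170.87417
3. 0.29097, -179.68782
4. -89.91119, -165.75800
5. 68.24956, -39.80523
6. 49.26028, 124.68653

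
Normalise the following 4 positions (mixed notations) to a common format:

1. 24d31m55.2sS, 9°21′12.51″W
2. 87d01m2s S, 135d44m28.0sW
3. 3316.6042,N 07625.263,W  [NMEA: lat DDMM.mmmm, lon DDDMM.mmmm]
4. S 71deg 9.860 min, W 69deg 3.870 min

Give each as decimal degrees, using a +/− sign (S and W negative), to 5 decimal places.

1. -24.53200, -9.35348
2. -87.01722, -135.74111
3. 33.27674, -76.42105
4. -71.16433, -69.06450

Point 1:
  Lat: 24 + 31/60 + 55.2/3600 = 24.532000
  S → negative
  λ: 9 + 21/60 + 12.51/3600 = 9.353475
  W → negative
Point 2:
  φ: 87 + 1/60 + 2/3600 = 87.017222
  S ⇒ negate
  Lon: 135 + 44/60 + 28/3600 = 135.741111
  W ⇒ negate
Point 3:
  Lat: split at 2 digits → 33° and 16.6042′; 33 + 16.6042/60 = 33.276737
  N → positive
  Longitude: split at 3 digits → 076° and 25.263′; 76 + 25.263/60 = 76.421050
  W ⇒ negate
Point 4:
  φ: 9.86′ = 0.164333°; total 71.164333
  S → negative
  Longitude: 3.87′ = 0.064500°; total 69.064500
  W ⇒ negate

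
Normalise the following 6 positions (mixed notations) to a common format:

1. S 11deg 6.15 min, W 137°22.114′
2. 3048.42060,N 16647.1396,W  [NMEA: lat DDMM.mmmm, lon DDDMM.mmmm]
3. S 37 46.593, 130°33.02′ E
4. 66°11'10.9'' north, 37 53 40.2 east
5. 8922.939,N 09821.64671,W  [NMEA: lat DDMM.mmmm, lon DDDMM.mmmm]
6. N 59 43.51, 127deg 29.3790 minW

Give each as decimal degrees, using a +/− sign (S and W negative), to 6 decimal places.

1. -11.102500, -137.368567
2. 30.807010, -166.785660
3. -37.776550, 130.550333
4. 66.186361, 37.894500
5. 89.382317, -98.360779
6. 59.725167, -127.489650

Point 1:
  φ: 11 + 6.15/60 = 11.1025000
  hemisphere S, so the sign is −
  λ: 137 + 22.114/60 = 137.3685667
  W ⇒ negate
Point 2:
  Latitude: split at 2 digits → 30° and 48.4206′; 30 + 48.4206/60 = 30.8070100
  N → positive
  Lon: degrees = first 3 digits = 166, minutes = 47.1396; 166 + 47.1396/60 = 166.7856600
  W → negative
Point 3:
  Latitude: 46.593′ = 0.776550°; total 37.7765500
  hemisphere S, so the sign is −
  Lon: 130 + 33.02/60 = 130.5503333
  E → positive
Point 4:
  Lat: 11′ + 10.9″ = 11.18167′; 66 + 11.18167/60 = 66.1863611
  N ⇒ keep positive
  Lon: 53′ + 40.2″ = 53.67000′; 37 + 53.67000/60 = 37.8945000
  E → positive
Point 5:
  Lat: split at 2 digits → 89° and 22.939′; 89 + 22.939/60 = 89.3823167
  N → positive
  Longitude: split at 3 digits → 098° and 21.64671′; 98 + 21.64671/60 = 98.3607785
  hemisphere W, so the sign is −
Point 6:
  Lat: 43.51′ = 0.725167°; total 59.7251667
  N ⇒ keep positive
  λ: 29.379′ = 0.489650°; total 127.4896500
  W ⇒ negate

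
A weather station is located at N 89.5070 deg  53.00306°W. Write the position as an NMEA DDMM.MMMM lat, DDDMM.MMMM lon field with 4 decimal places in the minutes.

8930.4200,N / 05300.1836,W

Latitude: fractional part 0.507000 → 30.420000 minutes
Lon: fractional part 0.003060 → 0.183600 minutes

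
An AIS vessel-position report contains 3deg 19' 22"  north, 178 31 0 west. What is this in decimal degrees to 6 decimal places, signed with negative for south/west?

3.322778, -178.516667

φ: 3 + 19/60 + 22/3600 = 3.3227778
N ⇒ keep positive
λ: 31′ + 0″ = 31.00000′; 178 + 31.00000/60 = 178.5166667
W → negative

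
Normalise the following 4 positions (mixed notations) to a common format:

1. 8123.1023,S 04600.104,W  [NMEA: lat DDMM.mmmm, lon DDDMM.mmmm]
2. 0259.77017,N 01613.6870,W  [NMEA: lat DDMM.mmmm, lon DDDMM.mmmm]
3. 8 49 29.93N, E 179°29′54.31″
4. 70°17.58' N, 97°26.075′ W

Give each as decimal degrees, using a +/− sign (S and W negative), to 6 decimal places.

Point 1:
  Lat: degrees = first 2 digits = 81, minutes = 23.1023; 81 + 23.1023/60 = 81.3850383
  hemisphere S, so the sign is −
  λ: degrees = first 3 digits = 46, minutes = 0.104; 46 + 0.104/60 = 46.0017333
  W → negative
Point 2:
  φ: split at 2 digits → 02° and 59.77017′; 2 + 59.77017/60 = 2.9961695
  N → positive
  Longitude: degrees = first 3 digits = 16, minutes = 13.687; 16 + 13.687/60 = 16.2281167
  W ⇒ negate
Point 3:
  Latitude: 8 + 49/60 + 29.93/3600 = 8.8249806
  N ⇒ keep positive
  λ: 29′ + 54.31″ = 29.90517′; 179 + 29.90517/60 = 179.4984194
  E → positive
Point 4:
  Lat: 70 + 17.58/60 = 70.2930000
  N ⇒ keep positive
  λ: 26.075′ = 0.434583°; total 97.4345833
  W ⇒ negate

1. -81.385038, -46.001733
2. 2.996170, -16.228117
3. 8.824981, 179.498419
4. 70.293000, -97.434583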